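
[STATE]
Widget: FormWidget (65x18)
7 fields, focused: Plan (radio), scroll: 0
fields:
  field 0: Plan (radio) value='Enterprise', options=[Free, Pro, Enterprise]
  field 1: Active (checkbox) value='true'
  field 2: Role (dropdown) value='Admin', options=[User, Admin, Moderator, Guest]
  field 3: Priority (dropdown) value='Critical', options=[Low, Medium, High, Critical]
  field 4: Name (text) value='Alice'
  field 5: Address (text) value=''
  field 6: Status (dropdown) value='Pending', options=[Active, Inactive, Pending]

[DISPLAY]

> Plan:       ( ) Free  ( ) Pro  (●) Enterprise                  
  Active:     [x]                                                
  Role:       [Admin                                           ▼]
  Priority:   [Critical                                        ▼]
  Name:       [Alice                                            ]
  Address:    [                                                 ]
  Status:     [Pending                                         ▼]
                                                                 
                                                                 
                                                                 
                                                                 
                                                                 
                                                                 
                                                                 
                                                                 
                                                                 
                                                                 
                                                                 


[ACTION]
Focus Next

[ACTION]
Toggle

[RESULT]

  Plan:       ( ) Free  ( ) Pro  (●) Enterprise                  
> Active:     [ ]                                                
  Role:       [Admin                                           ▼]
  Priority:   [Critical                                        ▼]
  Name:       [Alice                                            ]
  Address:    [                                                 ]
  Status:     [Pending                                         ▼]
                                                                 
                                                                 
                                                                 
                                                                 
                                                                 
                                                                 
                                                                 
                                                                 
                                                                 
                                                                 
                                                                 


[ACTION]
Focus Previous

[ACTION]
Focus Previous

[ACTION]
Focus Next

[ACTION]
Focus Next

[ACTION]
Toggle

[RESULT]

  Plan:       ( ) Free  ( ) Pro  (●) Enterprise                  
> Active:     [x]                                                
  Role:       [Admin                                           ▼]
  Priority:   [Critical                                        ▼]
  Name:       [Alice                                            ]
  Address:    [                                                 ]
  Status:     [Pending                                         ▼]
                                                                 
                                                                 
                                                                 
                                                                 
                                                                 
                                                                 
                                                                 
                                                                 
                                                                 
                                                                 
                                                                 


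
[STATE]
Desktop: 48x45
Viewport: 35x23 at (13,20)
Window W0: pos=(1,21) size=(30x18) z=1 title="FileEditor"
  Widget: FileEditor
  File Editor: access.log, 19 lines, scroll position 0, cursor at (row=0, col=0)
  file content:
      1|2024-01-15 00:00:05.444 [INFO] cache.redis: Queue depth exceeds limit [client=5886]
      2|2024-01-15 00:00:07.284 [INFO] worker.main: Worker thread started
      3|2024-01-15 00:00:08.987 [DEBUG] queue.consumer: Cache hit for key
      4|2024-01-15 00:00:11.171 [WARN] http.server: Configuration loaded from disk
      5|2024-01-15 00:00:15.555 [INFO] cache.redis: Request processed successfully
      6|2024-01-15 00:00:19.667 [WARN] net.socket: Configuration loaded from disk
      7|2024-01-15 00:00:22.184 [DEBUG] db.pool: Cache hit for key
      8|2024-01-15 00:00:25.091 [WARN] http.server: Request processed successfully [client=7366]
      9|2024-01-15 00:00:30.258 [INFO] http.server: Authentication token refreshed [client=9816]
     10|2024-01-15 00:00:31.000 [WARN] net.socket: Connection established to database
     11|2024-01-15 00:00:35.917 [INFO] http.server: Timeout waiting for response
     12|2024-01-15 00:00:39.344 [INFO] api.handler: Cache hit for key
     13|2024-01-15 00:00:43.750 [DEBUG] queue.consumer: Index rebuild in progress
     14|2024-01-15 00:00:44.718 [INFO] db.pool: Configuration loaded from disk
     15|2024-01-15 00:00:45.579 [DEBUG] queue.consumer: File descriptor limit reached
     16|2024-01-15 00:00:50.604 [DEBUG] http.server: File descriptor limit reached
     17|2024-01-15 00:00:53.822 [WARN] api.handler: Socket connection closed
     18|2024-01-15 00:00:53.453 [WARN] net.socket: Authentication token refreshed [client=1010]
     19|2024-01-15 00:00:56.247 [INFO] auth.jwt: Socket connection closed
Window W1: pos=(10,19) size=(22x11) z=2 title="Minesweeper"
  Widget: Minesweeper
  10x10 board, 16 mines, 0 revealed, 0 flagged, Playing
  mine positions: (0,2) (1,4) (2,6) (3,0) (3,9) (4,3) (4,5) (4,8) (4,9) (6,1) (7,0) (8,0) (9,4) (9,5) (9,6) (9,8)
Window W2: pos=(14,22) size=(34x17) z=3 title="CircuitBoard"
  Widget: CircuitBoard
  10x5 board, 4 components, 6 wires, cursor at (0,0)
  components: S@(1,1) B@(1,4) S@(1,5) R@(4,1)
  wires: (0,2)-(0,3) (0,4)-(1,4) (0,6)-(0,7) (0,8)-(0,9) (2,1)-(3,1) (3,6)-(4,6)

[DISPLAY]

inesweeper        ┃                
──────────────────┨                
■┏━━━━━━━━━━━━━━━━━━━━━━━━━━━━━━━━┓
■┃ CircuitBoard                   ┃
■┠────────────────────────────────┨
■┃   0 1 2 3 4 5 6 7 8 9          ┃
■┃0  [.]      · ─ ·   ·       · ─ ┃
■┃                    │           ┃
■┃1       S           B   S       ┃
━┃                                ┃
0┃2       ·                       ┃
0┃        │                       ┃
0┃3       ·                   ·   ┃
0┃                            │   ┃
0┃4       R                   ·   ┃
0┃Cursor: (0,0)                   ┃
0┃                                ┃
0┃                                ┃
━┗━━━━━━━━━━━━━━━━━━━━━━━━━━━━━━━━┛
                                   
                                   
                                   
                                   


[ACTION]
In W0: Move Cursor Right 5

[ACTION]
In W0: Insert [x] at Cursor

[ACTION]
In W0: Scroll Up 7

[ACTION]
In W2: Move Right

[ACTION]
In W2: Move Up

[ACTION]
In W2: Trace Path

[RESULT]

inesweeper        ┃                
──────────────────┨                
■┏━━━━━━━━━━━━━━━━━━━━━━━━━━━━━━━━┓
■┃ CircuitBoard                   ┃
■┠────────────────────────────────┨
■┃   0 1 2 3 4 5 6 7 8 9          ┃
■┃0      [.]  · ─ ·   ·       · ─ ┃
■┃                    │           ┃
■┃1       S           B   S       ┃
━┃                                ┃
0┃2       ·                       ┃
0┃        │                       ┃
0┃3       ·                   ·   ┃
0┃                            │   ┃
0┃4       R                   ·   ┃
0┃Cursor: (0,1)  Trace: No connect┃
0┃                                ┃
0┃                                ┃
━┗━━━━━━━━━━━━━━━━━━━━━━━━━━━━━━━━┛
                                   
                                   
                                   
                                   


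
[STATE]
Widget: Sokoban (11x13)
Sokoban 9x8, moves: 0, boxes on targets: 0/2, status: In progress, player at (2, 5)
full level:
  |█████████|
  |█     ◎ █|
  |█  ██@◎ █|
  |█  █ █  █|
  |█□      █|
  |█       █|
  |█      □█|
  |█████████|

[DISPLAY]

█████████  
█     ◎ █  
█  ██@◎ █  
█  █ █  █  
█□      █  
█       █  
█      □█  
█████████  
Moves: 0  0
           
           
           
           


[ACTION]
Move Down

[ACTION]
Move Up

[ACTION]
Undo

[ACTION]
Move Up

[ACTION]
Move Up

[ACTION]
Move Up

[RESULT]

█████████  
█    @◎ █  
█  ██ ◎ █  
█  █ █  █  
█□      █  
█       █  
█      □█  
█████████  
Moves: 1  0
           
           
           
           


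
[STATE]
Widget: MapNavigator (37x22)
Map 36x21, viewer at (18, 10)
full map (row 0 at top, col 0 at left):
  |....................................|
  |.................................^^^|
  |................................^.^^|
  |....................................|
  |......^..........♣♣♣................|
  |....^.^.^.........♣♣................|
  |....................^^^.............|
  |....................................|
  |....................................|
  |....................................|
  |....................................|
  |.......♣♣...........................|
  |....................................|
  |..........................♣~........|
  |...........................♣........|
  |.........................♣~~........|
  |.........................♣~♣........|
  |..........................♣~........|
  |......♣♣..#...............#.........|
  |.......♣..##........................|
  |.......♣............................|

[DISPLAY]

                                     
.................................... 
.................................^^^ 
................................^.^^ 
.................................... 
......^..........♣♣♣................ 
....^.^.^.........♣♣................ 
....................^^^............. 
.................................... 
.................................... 
.................................... 
..................@................. 
.......♣♣........................... 
.................................... 
..........................♣~........ 
...........................♣........ 
.........................♣~~........ 
.........................♣~♣........ 
..........................♣~........ 
......♣♣..#...............#......... 
.......♣..##........................ 
.......♣............................ 


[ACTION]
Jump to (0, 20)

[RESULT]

                  ...................
                  ...................
                  .......♣♣..........
                  ...................
                  ...................
                  ...................
                  ...................
                  ...................
                  ...................
                  ......♣♣..#........
                  .......♣..##.......
                  @......♣...........
                                     
                                     
                                     
                                     
                                     
                                     
                                     
                                     
                                     
                                     


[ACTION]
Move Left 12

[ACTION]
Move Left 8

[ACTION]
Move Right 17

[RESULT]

 ....................................
 ....................................
 .......♣♣...........................
 ....................................
 ..........................♣~........
 ...........................♣........
 .........................♣~~........
 .........................♣~♣........
 ..........................♣~........
 ......♣♣..#...............#.........
 .......♣..##........................
 .......♣.........@..................
                                     
                                     
                                     
                                     
                                     
                                     
                                     
                                     
                                     
                                     


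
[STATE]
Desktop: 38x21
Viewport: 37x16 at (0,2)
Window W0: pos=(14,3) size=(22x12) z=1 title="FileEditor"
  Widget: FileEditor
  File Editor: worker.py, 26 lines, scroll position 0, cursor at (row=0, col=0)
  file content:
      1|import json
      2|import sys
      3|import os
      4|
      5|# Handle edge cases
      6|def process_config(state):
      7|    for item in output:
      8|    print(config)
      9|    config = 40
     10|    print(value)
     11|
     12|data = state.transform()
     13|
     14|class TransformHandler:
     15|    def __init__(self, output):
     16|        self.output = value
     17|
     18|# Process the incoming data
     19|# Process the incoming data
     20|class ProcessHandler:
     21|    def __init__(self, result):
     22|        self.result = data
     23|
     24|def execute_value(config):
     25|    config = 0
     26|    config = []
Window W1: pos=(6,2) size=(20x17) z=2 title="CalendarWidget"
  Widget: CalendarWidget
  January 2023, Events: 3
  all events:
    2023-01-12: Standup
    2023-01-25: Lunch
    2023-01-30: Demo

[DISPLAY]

      ┏━━━━━━━━━━━━━━━━━━┓           
      ┃ CalendarWidget   ┃━━━━━━━━━┓ 
      ┠──────────────────┨         ┃ 
      ┃   January 2023   ┃─────────┨ 
      ┃Mo Tu We Th Fr Sa ┃        ▲┃ 
      ┃                  ┃        █┃ 
      ┃ 2  3  4  5  6  7 ┃        ░┃ 
      ┃ 9 10 11 12* 13 14┃        ░┃ 
      ┃16 17 18 19 20 21 ┃ge cases░┃ 
      ┃23 24 25* 26 27 28┃_config(░┃ 
      ┃30* 31            ┃m in out░┃ 
      ┃                  ┃onfig)  ▼┃ 
      ┃                  ┃━━━━━━━━━┛ 
      ┃                  ┃           
      ┃                  ┃           
      ┃                  ┃           


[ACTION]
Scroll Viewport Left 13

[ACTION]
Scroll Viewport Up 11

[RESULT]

                                     
                                     
      ┏━━━━━━━━━━━━━━━━━━┓           
      ┃ CalendarWidget   ┃━━━━━━━━━┓ 
      ┠──────────────────┨         ┃ 
      ┃   January 2023   ┃─────────┨ 
      ┃Mo Tu We Th Fr Sa ┃        ▲┃ 
      ┃                  ┃        █┃ 
      ┃ 2  3  4  5  6  7 ┃        ░┃ 
      ┃ 9 10 11 12* 13 14┃        ░┃ 
      ┃16 17 18 19 20 21 ┃ge cases░┃ 
      ┃23 24 25* 26 27 28┃_config(░┃ 
      ┃30* 31            ┃m in out░┃ 
      ┃                  ┃onfig)  ▼┃ 
      ┃                  ┃━━━━━━━━━┛ 
      ┃                  ┃           


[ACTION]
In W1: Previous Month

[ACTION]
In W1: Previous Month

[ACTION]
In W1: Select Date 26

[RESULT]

                                     
                                     
      ┏━━━━━━━━━━━━━━━━━━┓           
      ┃ CalendarWidget   ┃━━━━━━━━━┓ 
      ┠──────────────────┨         ┃ 
      ┃  November 2022   ┃─────────┨ 
      ┃Mo Tu We Th Fr Sa ┃        ▲┃ 
      ┃    1  2  3  4  5 ┃        █┃ 
      ┃ 7  8  9 10 11 12 ┃        ░┃ 
      ┃14 15 16 17 18 19 ┃        ░┃ 
      ┃21 22 23 24 25 [26┃ge cases░┃ 
      ┃28 29 30          ┃_config(░┃ 
      ┃                  ┃m in out░┃ 
      ┃                  ┃onfig)  ▼┃ 
      ┃                  ┃━━━━━━━━━┛ 
      ┃                  ┃           


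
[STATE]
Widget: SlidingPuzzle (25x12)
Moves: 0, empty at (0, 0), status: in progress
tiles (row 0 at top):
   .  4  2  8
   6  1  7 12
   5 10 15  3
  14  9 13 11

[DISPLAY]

┌────┬────┬────┬────┐    
│    │  4 │  2 │  8 │    
├────┼────┼────┼────┤    
│  6 │  1 │  7 │ 12 │    
├────┼────┼────┼────┤    
│  5 │ 10 │ 15 │  3 │    
├────┼────┼────┼────┤    
│ 14 │  9 │ 13 │ 11 │    
└────┴────┴────┴────┘    
Moves: 0                 
                         
                         


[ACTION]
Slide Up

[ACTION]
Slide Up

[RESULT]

┌────┬────┬────┬────┐    
│  6 │  4 │  2 │  8 │    
├────┼────┼────┼────┤    
│  5 │  1 │  7 │ 12 │    
├────┼────┼────┼────┤    
│    │ 10 │ 15 │  3 │    
├────┼────┼────┼────┤    
│ 14 │  9 │ 13 │ 11 │    
└────┴────┴────┴────┘    
Moves: 2                 
                         
                         


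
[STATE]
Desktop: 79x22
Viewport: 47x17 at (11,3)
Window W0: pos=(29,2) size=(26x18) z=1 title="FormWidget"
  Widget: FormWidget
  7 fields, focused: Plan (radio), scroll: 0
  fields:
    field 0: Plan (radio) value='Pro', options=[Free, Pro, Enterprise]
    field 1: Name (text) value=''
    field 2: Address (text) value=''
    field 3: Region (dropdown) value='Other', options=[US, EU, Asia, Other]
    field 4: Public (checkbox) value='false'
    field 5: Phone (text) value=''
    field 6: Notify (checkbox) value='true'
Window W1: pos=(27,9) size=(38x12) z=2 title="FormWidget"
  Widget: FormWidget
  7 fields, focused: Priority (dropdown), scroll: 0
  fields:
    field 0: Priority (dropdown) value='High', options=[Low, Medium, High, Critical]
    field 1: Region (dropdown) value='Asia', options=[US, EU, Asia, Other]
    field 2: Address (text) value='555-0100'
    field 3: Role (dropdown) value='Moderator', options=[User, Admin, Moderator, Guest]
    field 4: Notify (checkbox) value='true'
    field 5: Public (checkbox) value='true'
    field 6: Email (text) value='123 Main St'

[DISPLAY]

                  ┃ FormWidget             ┃   
                  ┠────────────────────────┨   
                  ┃> Plan:       ( ) Free  ┃   
                  ┃  Name:       [        ]┃   
                  ┃  Address:    [        ]┃   
                  ┃  Region:     [Other  ▼]┃   
                ┏━━━━━━━━━━━━━━━━━━━━━━━━━━━━━━
                ┃ FormWidget                   
                ┠──────────────────────────────
                ┃> Priority:   [High           
                ┃  Region:     [Asia           
                ┃  Address:    [555-0100       
                ┃  Role:       [Moderator      
                ┃  Notify:     [x]             
                ┃  Public:     [x]             
                ┃  Email:      [123 Main St    
                ┃                              


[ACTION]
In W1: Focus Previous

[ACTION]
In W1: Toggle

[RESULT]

                  ┃ FormWidget             ┃   
                  ┠────────────────────────┨   
                  ┃> Plan:       ( ) Free  ┃   
                  ┃  Name:       [        ]┃   
                  ┃  Address:    [        ]┃   
                  ┃  Region:     [Other  ▼]┃   
                ┏━━━━━━━━━━━━━━━━━━━━━━━━━━━━━━
                ┃ FormWidget                   
                ┠──────────────────────────────
                ┃  Priority:   [High           
                ┃  Region:     [Asia           
                ┃  Address:    [555-0100       
                ┃  Role:       [Moderator      
                ┃  Notify:     [x]             
                ┃  Public:     [x]             
                ┃> Email:      [123 Main St    
                ┃                              


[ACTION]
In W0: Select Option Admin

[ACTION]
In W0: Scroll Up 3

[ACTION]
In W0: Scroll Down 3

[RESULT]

                  ┃ FormWidget             ┃   
                  ┠────────────────────────┨   
                  ┃  Region:     [Other  ▼]┃   
                  ┃  Public:     [ ]       ┃   
                  ┃  Phone:      [        ]┃   
                  ┃  Notify:     [x]       ┃   
                ┏━━━━━━━━━━━━━━━━━━━━━━━━━━━━━━
                ┃ FormWidget                   
                ┠──────────────────────────────
                ┃  Priority:   [High           
                ┃  Region:     [Asia           
                ┃  Address:    [555-0100       
                ┃  Role:       [Moderator      
                ┃  Notify:     [x]             
                ┃  Public:     [x]             
                ┃> Email:      [123 Main St    
                ┃                              


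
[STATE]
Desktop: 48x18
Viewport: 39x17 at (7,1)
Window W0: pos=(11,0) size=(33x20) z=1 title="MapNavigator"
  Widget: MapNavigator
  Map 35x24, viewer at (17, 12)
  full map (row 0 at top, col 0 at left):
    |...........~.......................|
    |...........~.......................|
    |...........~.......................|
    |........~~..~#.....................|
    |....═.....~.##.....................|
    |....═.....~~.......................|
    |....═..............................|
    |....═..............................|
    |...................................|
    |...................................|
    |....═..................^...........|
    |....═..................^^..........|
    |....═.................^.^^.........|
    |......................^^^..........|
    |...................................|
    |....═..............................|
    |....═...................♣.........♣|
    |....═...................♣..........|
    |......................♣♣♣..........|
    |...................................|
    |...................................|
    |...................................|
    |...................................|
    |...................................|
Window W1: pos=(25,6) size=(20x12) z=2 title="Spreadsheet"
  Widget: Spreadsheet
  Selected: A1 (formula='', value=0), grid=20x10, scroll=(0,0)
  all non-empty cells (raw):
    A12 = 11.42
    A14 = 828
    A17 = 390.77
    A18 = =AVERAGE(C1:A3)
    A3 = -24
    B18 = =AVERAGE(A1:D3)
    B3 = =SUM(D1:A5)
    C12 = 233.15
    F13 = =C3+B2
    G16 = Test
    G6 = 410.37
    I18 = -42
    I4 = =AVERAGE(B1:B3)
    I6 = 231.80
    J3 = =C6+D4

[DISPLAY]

    ┃ MapNavigator                  ┃  
    ┠───────────────────────────────┨  
    ┃..═.....~.##...................┃  
    ┃..═.....~~.....................┃  
    ┃..═............................┃  
    ┃..═..........┏━━━━━━━━━━━━━━━━━━┓ 
    ┃.............┃ Spreadsheet      ┃ 
    ┃.............┠──────────────────┨ 
    ┃..═..........┃A1:               ┃ 
    ┃..═..........┃       A       B  ┃ 
    ┃..═..........┃------------------┃ 
    ┃.............┃  1      [0]      ┃ 
    ┃.............┃  2        0      ┃ 
    ┃..═..........┃  3      -24#CIRC!┃ 
    ┃..═..........┃  4        0      ┃ 
    ┃..═..........┃  5        0      ┃ 
    ┃.............┗━━━━━━━━━━━━━━━━━━┛ 


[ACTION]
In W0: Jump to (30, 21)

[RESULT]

    ┃ MapNavigator                  ┃  
    ┠───────────────────────────────┨  
    ┃.......^^^..........           ┃  
    ┃....................           ┃  
    ┃....................           ┃  
    ┃.........♣...┏━━━━━━━━━━━━━━━━━━┓ 
    ┃.........♣...┃ Spreadsheet      ┃ 
    ┃.......♣♣♣...┠──────────────────┨ 
    ┃.............┃A1:               ┃ 
    ┃.............┃       A       B  ┃ 
    ┃.............┃------------------┃ 
    ┃.............┃  1      [0]      ┃ 
    ┃.............┃  2        0      ┃ 
    ┃             ┃  3      -24#CIRC!┃ 
    ┃             ┃  4        0      ┃ 
    ┃             ┃  5        0      ┃ 
    ┃             ┗━━━━━━━━━━━━━━━━━━┛ 


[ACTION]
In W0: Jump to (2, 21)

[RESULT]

    ┃ MapNavigator                  ┃  
    ┠───────────────────────────────┨  
    ┃             ..................┃  
    ┃             ..................┃  
    ┃             ....═.............┃  
    ┃             ┏━━━━━━━━━━━━━━━━━━┓ 
    ┃             ┃ Spreadsheet      ┃ 
    ┃             ┠──────────────────┨ 
    ┃             ┃A1:               ┃ 
    ┃             ┃       A       B  ┃ 
    ┃             ┃------------------┃ 
    ┃             ┃  1      [0]      ┃ 
    ┃             ┃  2        0      ┃ 
    ┃             ┃  3      -24#CIRC!┃ 
    ┃             ┃  4        0      ┃ 
    ┃             ┃  5        0      ┃ 
    ┃             ┗━━━━━━━━━━━━━━━━━━┛ 


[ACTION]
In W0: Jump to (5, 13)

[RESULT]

    ┃ MapNavigator                  ┃  
    ┠───────────────────────────────┨  
    ┃          ....═.....~~.........┃  
    ┃          ....═................┃  
    ┃          ....═................┃  
    ┃          ...┏━━━━━━━━━━━━━━━━━━┓ 
    ┃          ...┃ Spreadsheet      ┃ 
    ┃          ...┠──────────────────┨ 
    ┃          ...┃A1:               ┃ 
    ┃          ...┃       A       B  ┃ 
    ┃          ...┃------------------┃ 
    ┃          ...┃  1      [0]      ┃ 
    ┃          ...┃  2        0      ┃ 
    ┃          ...┃  3      -24#CIRC!┃ 
    ┃          ...┃  4        0      ┃ 
    ┃          ...┃  5        0      ┃ 
    ┃          ...┗━━━━━━━━━━━━━━━━━━┛ 


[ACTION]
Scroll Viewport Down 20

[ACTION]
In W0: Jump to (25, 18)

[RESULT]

    ┃ MapNavigator                  ┃  
    ┠───────────────────────────────┨  
    ┃.............^...........      ┃  
    ┃.............^^..........      ┃  
    ┃............^.^^.........      ┃  
    ┃............^┏━━━━━━━━━━━━━━━━━━┓ 
    ┃.............┃ Spreadsheet      ┃ 
    ┃.............┠──────────────────┨ 
    ┃.............┃A1:               ┃ 
    ┃.............┃       A       B  ┃ 
    ┃............♣┃------------------┃ 
    ┃.............┃  1      [0]      ┃ 
    ┃.............┃  2        0      ┃ 
    ┃.............┃  3      -24#CIRC!┃ 
    ┃.............┃  4        0      ┃ 
    ┃.............┃  5        0      ┃ 
    ┃             ┗━━━━━━━━━━━━━━━━━━┛ 


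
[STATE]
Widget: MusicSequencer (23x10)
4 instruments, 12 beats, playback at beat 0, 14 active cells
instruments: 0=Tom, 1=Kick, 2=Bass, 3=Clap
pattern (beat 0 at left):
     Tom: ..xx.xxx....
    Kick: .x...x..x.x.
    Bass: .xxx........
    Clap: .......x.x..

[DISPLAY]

     ▼12345678901      
  Tom··██·███····      
 Kick·█···█··█·█·      
 Bass·███········      
 Clap·······█·█··      
                       
                       
                       
                       
                       


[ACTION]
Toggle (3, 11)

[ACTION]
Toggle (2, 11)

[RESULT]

     ▼12345678901      
  Tom··██·███····      
 Kick·█···█··█·█·      
 Bass·███·······█      
 Clap·······█·█·█      
                       
                       
                       
                       
                       


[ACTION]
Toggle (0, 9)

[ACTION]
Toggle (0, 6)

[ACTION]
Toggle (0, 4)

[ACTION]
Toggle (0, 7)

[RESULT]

     ▼12345678901      
  Tom··████···█··      
 Kick·█···█··█·█·      
 Bass·███·······█      
 Clap·······█·█·█      
                       
                       
                       
                       
                       


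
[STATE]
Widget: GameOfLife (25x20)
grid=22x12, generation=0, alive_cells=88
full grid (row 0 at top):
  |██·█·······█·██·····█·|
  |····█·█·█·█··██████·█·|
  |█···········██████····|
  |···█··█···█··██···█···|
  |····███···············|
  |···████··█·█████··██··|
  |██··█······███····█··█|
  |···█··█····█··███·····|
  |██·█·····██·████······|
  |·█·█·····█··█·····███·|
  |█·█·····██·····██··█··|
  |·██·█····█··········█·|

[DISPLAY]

Gen: 0                   
██·█·······█·██·····█·   
····█·█·█·█··██████·█·   
█···········██████····   
···█··█···█··██···█···   
····███···············   
···████··█·█████··██··   
██··█······███····█··█   
···█··█····█··███·····   
██·█·····██·████······   
·█·█·····█··█·····███·   
█·█·····██·····██··█··   
·██·█····█··········█·   
                         
                         
                         
                         
                         
                         
                         


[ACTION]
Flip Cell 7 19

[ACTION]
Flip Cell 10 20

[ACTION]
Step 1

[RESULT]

Gen: 1                   
············██··██·█··   
██·········█······██··   
·····█·█·█·██······█··   
····█·█·····█···██····   
·······█··██···█··██··   
···█··█···██··█···██··   
··█···█·········███·█·   
···██···········█·····   
██·██····██·█···█·█·█·   
···█·······██···█·█·█·   
█·······███·······█··█   
·███····██·········██·   
                         
                         
                         
                         
                         
                         
                         


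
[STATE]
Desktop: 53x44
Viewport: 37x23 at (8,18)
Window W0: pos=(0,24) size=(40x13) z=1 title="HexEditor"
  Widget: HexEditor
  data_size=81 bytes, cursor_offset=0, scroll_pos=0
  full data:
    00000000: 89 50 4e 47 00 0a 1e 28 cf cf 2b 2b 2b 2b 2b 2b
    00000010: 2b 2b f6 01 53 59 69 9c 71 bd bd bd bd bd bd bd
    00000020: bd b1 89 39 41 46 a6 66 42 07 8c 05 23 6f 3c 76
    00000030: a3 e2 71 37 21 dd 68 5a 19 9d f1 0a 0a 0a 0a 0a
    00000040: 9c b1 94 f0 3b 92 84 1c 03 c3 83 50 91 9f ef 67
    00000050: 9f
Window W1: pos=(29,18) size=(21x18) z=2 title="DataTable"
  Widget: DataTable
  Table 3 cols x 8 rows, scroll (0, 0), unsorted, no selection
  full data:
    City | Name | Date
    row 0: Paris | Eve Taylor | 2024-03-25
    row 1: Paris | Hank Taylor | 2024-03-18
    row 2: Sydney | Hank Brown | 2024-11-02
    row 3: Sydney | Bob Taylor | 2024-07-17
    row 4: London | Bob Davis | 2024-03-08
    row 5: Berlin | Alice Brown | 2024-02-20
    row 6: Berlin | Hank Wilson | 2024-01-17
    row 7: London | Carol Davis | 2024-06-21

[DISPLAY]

                     ┏━━━━━━━━━━━━━━━
                     ┃ DataTable     
                     ┠───────────────
                     ┃City  │Name    
                     ┃──────┼────────
                     ┃Paris │Eve Tayl
━━━━━━━━━━━━━━━━━━━━━┃Paris │Hank Tay
tor                  ┃Sydney│Hank Bro
─────────────────────┃Sydney│Bob Tayl
0  89 50 4e 47 00 0a ┃London│Bob Davi
0  2b 2b f6 01 53 59 ┃Berlin│Alice Br
0  bd b1 89 39 41 46 ┃Berlin│Hank Wil
0  a3 e2 71 37 21 dd ┃London│Carol Da
0  9c b1 94 f0 3b 92 ┃               
0  9f                ┃               
                     ┃               
                     ┃               
                     ┗━━━━━━━━━━━━━━━
━━━━━━━━━━━━━━━━━━━━━━━━━━━━━━━┛     
                                     
                                     
                                     
                                     


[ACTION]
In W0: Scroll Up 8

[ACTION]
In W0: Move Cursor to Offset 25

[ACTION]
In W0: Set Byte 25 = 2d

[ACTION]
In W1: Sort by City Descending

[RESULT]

                     ┏━━━━━━━━━━━━━━━
                     ┃ DataTable     
                     ┠───────────────
                     ┃City ▼│Name    
                     ┃──────┼────────
                     ┃Sydney│Hank Bro
━━━━━━━━━━━━━━━━━━━━━┃Sydney│Bob Tayl
tor                  ┃Paris │Eve Tayl
─────────────────────┃Paris │Hank Tay
0  89 50 4e 47 00 0a ┃London│Bob Davi
0  2b 2b f6 01 53 59 ┃London│Carol Da
0  bd b1 89 39 41 46 ┃Berlin│Alice Br
0  a3 e2 71 37 21 dd ┃Berlin│Hank Wil
0  9c b1 94 f0 3b 92 ┃               
0  9f                ┃               
                     ┃               
                     ┃               
                     ┗━━━━━━━━━━━━━━━
━━━━━━━━━━━━━━━━━━━━━━━━━━━━━━━┛     
                                     
                                     
                                     
                                     


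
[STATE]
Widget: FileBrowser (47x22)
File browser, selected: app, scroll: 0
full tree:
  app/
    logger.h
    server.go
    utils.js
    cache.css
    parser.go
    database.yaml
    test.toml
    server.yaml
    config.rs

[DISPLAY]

> [-] app/                                     
    logger.h                                   
    server.go                                  
    utils.js                                   
    cache.css                                  
    parser.go                                  
    database.yaml                              
    test.toml                                  
    server.yaml                                
    config.rs                                  
                                               
                                               
                                               
                                               
                                               
                                               
                                               
                                               
                                               
                                               
                                               
                                               


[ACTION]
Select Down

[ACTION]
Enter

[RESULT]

  [-] app/                                     
  > logger.h                                   
    server.go                                  
    utils.js                                   
    cache.css                                  
    parser.go                                  
    database.yaml                              
    test.toml                                  
    server.yaml                                
    config.rs                                  
                                               
                                               
                                               
                                               
                                               
                                               
                                               
                                               
                                               
                                               
                                               
                                               


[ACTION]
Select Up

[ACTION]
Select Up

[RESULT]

> [-] app/                                     
    logger.h                                   
    server.go                                  
    utils.js                                   
    cache.css                                  
    parser.go                                  
    database.yaml                              
    test.toml                                  
    server.yaml                                
    config.rs                                  
                                               
                                               
                                               
                                               
                                               
                                               
                                               
                                               
                                               
                                               
                                               
                                               


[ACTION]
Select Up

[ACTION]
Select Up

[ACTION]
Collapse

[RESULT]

> [+] app/                                     
                                               
                                               
                                               
                                               
                                               
                                               
                                               
                                               
                                               
                                               
                                               
                                               
                                               
                                               
                                               
                                               
                                               
                                               
                                               
                                               
                                               
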